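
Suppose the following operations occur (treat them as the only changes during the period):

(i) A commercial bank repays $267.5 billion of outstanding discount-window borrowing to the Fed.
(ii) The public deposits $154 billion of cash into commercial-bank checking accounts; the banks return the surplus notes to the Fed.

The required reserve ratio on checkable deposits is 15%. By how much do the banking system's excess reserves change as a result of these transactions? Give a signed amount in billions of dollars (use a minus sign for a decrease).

Discount-window repayment $267.5 billion: reserves −$267.5B, deposits 0.
Currency deposit $154 billion: reserves +$154B, deposits +$154B.
Totals: Δreserves = −$113.5B, Δdeposits = +$154B.
Δrequired reserves = 15% × +$154B = +$23.1B.
Δexcess reserves = Δreserves − Δrequired = −$113.5B − (+$23.1B) = -$136.6 billion.

-$136.6 billion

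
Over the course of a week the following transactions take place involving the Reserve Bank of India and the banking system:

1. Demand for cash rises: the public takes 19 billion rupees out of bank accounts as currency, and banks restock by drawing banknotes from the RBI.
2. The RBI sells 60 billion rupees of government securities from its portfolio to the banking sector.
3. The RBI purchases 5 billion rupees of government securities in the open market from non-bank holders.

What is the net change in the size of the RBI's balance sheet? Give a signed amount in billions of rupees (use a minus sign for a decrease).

-55 billion

Currency withdrawal 19 billion rupees: only the composition of liabilities changes → 0.
OMO sale (to banks) 60 billion rupees: an RBI asset is shed → −60B.
Asset purchase (from non-banks) 5 billion rupees: an RBI asset is acquired → +5B.
Net: 0 − 60 + 5 = -55 billion.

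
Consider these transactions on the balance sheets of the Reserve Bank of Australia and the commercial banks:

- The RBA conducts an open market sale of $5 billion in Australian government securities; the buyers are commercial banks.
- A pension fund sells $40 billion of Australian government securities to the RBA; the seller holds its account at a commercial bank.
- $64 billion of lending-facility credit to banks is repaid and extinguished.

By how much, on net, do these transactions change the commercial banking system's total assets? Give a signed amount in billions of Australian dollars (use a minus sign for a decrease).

-$24 billion

RBA balance sheet:
  Assets:      Securities +$35B, Loans to banks −$64B
  Liabilities: Bank reserves −$29B
Commercial banking system:
  Assets:      Reserves at CB −$29B, Securities +$5B
  Liabilities: Checkable deposits +$40B, Borrowings from CB −$64B
Change in total bank assets = -$24 billion.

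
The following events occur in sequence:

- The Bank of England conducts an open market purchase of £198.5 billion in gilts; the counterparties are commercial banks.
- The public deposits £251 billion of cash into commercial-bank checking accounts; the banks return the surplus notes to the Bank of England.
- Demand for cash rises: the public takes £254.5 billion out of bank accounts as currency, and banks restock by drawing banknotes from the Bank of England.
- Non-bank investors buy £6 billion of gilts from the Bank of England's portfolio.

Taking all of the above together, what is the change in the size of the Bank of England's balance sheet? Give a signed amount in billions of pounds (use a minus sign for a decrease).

OMO purchase (from banks) £198.5 billion: a Bank of England asset is acquired → +£198.5B.
Currency deposit £251 billion: only the composition of liabilities changes → 0.
Currency withdrawal £254.5 billion: only the composition of liabilities changes → 0.
Asset sale (to non-banks) £6 billion: a Bank of England asset is shed → −£6B.
Net: 198.5 + 0 + 0 − 6 = +£192.5 billion.

+£192.5 billion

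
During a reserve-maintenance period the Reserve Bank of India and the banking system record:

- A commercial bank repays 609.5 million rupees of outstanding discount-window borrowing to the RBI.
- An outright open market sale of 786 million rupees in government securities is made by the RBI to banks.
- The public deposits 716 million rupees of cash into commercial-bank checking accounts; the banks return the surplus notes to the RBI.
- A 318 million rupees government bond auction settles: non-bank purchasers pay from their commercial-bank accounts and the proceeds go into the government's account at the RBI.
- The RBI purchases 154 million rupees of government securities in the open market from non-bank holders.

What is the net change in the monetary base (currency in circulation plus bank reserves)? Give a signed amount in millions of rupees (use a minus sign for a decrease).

Discount-window repayment 609.5 million rupees: RBI balance sheet contracts → −609.5M.
OMO sale (to banks) 786 million rupees: RBI balance sheet contracts → −786M.
Currency deposit 716 million rupees: just a shift between currency and reserves — both are base money → 0.
Government account inflow 318 million rupees: reserves shift to a non-base liability → −318M.
Asset purchase (from non-banks) 154 million rupees: RBI balance sheet expands → +154M.
Net: −609.5 − 786 + 0 − 318 + 154 = -1559.5 million.

-1559.5 million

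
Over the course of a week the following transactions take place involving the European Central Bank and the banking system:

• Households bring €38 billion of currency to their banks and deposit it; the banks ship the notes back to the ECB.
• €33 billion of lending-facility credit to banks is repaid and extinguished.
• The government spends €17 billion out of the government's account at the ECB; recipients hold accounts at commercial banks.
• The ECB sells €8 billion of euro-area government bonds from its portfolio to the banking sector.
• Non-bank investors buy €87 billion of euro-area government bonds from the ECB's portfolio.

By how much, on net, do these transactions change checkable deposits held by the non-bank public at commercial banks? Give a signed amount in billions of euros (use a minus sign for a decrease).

-€32 billion

Currency deposit €38 billion: non-bank counterparties' bank balances rise → +€38B.
Discount-window repayment €33 billion: the counterparty is a bank, so public deposits are unchanged → 0.
Government spending €17 billion: non-bank counterparties' bank balances rise → +€17B.
OMO sale (to banks) €8 billion: the counterparty is a bank, so public deposits are unchanged → 0.
Asset sale (to non-banks) €87 billion: non-bank counterparties' bank balances fall → −€87B.
Net: 38 + 0 + 17 + 0 − 87 = -€32 billion.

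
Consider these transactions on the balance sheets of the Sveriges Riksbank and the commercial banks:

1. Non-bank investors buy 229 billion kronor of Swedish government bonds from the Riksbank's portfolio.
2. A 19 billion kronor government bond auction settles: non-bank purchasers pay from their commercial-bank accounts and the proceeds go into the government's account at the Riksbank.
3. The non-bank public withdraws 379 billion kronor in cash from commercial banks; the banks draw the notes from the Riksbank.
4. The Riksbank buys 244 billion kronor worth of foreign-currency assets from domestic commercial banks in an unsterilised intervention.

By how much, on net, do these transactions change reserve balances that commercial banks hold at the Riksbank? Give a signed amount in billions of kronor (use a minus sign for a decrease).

-383 billion

Asset sale (to non-banks) 229 billion kronor: the non-bank buyers' banks settle from reserves → −229B.
Government account inflow 19 billion kronor: funds move from bank reserves into the government account → −19B.
Currency withdrawal 379 billion kronor: banks swap reserves for currency → −379B.
FX purchase 244 billion kronor: the Riksbank pays by crediting reserve accounts → +244B.
Net: −229 − 19 − 379 + 244 = -383 billion.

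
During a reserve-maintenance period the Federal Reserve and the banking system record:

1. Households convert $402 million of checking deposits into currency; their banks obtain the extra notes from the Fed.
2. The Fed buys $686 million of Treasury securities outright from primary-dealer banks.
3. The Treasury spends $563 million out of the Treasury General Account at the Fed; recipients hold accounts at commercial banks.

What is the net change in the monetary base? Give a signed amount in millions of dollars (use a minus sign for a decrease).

+$1249 million

Fed balance sheet:
  Assets:      Securities +$686M
  Liabilities: Bank reserves +$847M, Currency in circulation +$402M, Government deposits −$563M
Monetary base = currency + reserves: +$402M + (+$847M) = +$1249 million.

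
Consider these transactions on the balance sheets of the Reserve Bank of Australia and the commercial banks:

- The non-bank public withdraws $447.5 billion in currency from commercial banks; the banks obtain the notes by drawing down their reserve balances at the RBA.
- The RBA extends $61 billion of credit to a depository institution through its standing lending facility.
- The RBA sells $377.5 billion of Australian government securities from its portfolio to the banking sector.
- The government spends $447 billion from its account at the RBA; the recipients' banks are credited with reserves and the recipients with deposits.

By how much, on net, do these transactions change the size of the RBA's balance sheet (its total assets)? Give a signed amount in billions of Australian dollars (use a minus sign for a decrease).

-$316.5 billion

Currency withdrawal $447.5 billion: only the composition of liabilities changes → 0.
Discount-window loan $61 billion: an RBA asset is acquired → +$61B.
OMO sale (to banks) $377.5 billion: an RBA asset is shed → −$377.5B.
Government spending $447 billion: only the composition of liabilities changes → 0.
Net: 0 + 61 − 377.5 + 0 = -$316.5 billion.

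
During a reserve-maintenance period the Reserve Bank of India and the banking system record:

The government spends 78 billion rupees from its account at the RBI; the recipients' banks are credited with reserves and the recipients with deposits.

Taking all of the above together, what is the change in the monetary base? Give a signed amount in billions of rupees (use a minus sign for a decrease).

+78 billion

Government spending 78 billion rupees: a non-base liability converts back to reserves → +78B.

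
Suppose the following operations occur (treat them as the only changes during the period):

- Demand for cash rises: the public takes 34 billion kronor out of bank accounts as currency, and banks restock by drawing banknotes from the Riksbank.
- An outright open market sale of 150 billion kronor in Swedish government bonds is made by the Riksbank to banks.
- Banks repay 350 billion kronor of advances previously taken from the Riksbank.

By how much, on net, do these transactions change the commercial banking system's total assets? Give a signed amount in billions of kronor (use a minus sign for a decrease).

Currency withdrawal 34 billion kronor: bank balance sheets shrink → −34B.
OMO sale (to banks) 150 billion kronor: just an asset swap on bank balance sheets → 0.
Discount-window repayment 350 billion kronor: bank balance sheets shrink → −350B.
Net: −34 + 0 − 350 = -384 billion.

-384 billion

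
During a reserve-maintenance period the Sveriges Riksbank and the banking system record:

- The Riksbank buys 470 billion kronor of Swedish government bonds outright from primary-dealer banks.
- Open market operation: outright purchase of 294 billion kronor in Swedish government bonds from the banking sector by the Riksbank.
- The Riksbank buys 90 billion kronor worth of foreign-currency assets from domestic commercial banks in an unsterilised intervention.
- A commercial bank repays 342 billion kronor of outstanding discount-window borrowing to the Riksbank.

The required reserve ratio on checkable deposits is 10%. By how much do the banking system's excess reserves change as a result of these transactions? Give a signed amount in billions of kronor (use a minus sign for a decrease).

OMO purchase (from banks) 470 billion kronor: reserves +470B, deposits 0.
OMO purchase (from banks) 294 billion kronor: reserves +294B, deposits 0.
FX purchase 90 billion kronor: reserves +90B, deposits 0.
Discount-window repayment 342 billion kronor: reserves −342B, deposits 0.
Totals: Δreserves = +512B, Δdeposits = 0.
Δrequired reserves = 10% × 0 = 0.
Δexcess reserves = Δreserves − Δrequired = +512B − (0) = +512 billion.

+512 billion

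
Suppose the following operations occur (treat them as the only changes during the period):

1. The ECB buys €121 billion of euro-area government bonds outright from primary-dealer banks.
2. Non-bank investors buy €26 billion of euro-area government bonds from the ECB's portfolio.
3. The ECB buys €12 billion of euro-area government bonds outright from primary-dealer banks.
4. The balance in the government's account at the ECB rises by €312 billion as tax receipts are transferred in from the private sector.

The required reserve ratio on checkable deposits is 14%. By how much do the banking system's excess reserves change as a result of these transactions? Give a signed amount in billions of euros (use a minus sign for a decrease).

OMO purchase (from banks) €121 billion: reserves +€121B, deposits 0.
Asset sale (to non-banks) €26 billion: reserves −€26B, deposits −€26B.
OMO purchase (from banks) €12 billion: reserves +€12B, deposits 0.
Government account inflow €312 billion: reserves −€312B, deposits −€312B.
Totals: Δreserves = −€205B, Δdeposits = −€338B.
Δrequired reserves = 14% × −€338B = −€47.32B.
Δexcess reserves = Δreserves − Δrequired = −€205B − (−€47.32B) = -€157.68 billion.

-€157.68 billion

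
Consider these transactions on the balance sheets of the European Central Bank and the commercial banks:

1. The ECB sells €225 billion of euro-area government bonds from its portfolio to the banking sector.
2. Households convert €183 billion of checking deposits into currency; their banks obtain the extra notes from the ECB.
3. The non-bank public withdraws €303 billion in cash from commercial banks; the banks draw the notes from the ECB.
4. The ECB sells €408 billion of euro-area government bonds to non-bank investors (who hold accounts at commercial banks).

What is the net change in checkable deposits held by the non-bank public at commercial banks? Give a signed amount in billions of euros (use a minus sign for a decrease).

OMO sale (to banks) €225 billion: the counterparty is a bank, so public deposits are unchanged → 0.
Currency withdrawal €183 billion: non-bank counterparties' bank balances fall → −€183B.
Currency withdrawal €303 billion: non-bank counterparties' bank balances fall → −€303B.
Asset sale (to non-banks) €408 billion: non-bank counterparties' bank balances fall → −€408B.
Net: 0 − 183 − 303 − 408 = -€894 billion.

-€894 billion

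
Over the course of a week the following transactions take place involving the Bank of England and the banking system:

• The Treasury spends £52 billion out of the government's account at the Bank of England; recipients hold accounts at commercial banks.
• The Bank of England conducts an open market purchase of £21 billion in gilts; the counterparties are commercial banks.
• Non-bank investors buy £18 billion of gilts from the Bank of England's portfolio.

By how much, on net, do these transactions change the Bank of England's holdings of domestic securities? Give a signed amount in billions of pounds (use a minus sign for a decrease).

+£3 billion

Government spending £52 billion: the Bank of England's securities portfolio is untouched → 0.
OMO purchase (from banks) £21 billion: securities added to the Bank of England's portfolio → +£21B.
Asset sale (to non-banks) £18 billion: securities removed from the Bank of England's portfolio → −£18B.
Net: 0 + 21 − 18 = +£3 billion.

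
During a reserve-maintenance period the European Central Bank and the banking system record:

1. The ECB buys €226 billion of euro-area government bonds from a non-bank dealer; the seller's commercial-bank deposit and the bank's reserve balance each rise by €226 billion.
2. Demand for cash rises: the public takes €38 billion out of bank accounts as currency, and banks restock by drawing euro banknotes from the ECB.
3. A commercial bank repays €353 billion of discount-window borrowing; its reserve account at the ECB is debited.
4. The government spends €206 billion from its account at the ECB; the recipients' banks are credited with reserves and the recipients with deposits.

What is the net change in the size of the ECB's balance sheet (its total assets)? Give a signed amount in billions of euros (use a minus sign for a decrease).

-€127 billion

ECB balance sheet:
  Assets:      Securities +€226B, Loans to banks −€353B
  Liabilities: Bank reserves +€41B, Currency in circulation +€38B, Government deposits −€206B
Commercial banking system:
  Assets:      Reserves at CB +€41B
  Liabilities: Checkable deposits +€394B, Borrowings from CB −€353B
Change in total ECB assets = -€127 billion.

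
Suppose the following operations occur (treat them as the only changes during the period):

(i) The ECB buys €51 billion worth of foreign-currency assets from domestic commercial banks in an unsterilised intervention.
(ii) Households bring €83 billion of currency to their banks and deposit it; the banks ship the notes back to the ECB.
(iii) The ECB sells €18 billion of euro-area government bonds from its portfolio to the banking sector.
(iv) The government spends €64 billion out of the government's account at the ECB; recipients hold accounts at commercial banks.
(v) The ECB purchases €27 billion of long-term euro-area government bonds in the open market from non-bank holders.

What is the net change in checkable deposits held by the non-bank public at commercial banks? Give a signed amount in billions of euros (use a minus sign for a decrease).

+€174 billion

ECB balance sheet:
  Assets:      Securities +€9B, Foreign assets +€51B
  Liabilities: Bank reserves +€207B, Currency in circulation −€83B, Government deposits −€64B
Commercial banking system:
  Assets:      Reserves at CB +€207B, Securities +€18B, Foreign assets −€51B
  Liabilities: Checkable deposits +€174B
So the change in checkable deposits held by the non-bank public at commercial banks is +€174 billion.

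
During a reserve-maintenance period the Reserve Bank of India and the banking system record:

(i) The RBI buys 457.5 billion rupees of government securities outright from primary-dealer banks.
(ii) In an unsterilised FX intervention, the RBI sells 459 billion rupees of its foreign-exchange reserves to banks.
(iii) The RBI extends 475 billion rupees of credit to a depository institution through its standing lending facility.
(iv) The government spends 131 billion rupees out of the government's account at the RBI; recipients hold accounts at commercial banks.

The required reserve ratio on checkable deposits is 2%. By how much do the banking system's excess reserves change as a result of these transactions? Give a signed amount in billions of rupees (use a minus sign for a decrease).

+601.88 billion

OMO purchase (from banks) 457.5 billion rupees: reserves +457.5B, deposits 0.
FX sale 459 billion rupees: reserves −459B, deposits 0.
Discount-window loan 475 billion rupees: reserves +475B, deposits 0.
Government spending 131 billion rupees: reserves +131B, deposits +131B.
Totals: Δreserves = +604.5B, Δdeposits = +131B.
Δrequired reserves = 2% × +131B = +2.62B.
Δexcess reserves = Δreserves − Δrequired = +604.5B − (+2.62B) = +601.88 billion.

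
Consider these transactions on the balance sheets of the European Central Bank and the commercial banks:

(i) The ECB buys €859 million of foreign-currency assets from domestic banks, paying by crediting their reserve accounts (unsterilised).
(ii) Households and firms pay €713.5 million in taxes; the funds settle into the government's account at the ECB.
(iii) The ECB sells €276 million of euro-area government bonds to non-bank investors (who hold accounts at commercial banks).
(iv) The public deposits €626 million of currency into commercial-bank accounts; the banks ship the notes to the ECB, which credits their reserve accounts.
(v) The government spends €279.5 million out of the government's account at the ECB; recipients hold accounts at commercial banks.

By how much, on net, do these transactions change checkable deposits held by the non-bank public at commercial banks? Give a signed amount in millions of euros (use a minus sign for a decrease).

FX purchase €859 million: the counterparty is a bank, so public deposits are unchanged → 0.
Government account inflow €713.5 million: non-bank counterparties' bank balances fall → −€713.5M.
Asset sale (to non-banks) €276 million: non-bank counterparties' bank balances fall → −€276M.
Currency deposit €626 million: non-bank counterparties' bank balances rise → +€626M.
Government spending €279.5 million: non-bank counterparties' bank balances rise → +€279.5M.
Net: 0 − 713.5 − 276 + 626 + 279.5 = -€84 million.

-€84 million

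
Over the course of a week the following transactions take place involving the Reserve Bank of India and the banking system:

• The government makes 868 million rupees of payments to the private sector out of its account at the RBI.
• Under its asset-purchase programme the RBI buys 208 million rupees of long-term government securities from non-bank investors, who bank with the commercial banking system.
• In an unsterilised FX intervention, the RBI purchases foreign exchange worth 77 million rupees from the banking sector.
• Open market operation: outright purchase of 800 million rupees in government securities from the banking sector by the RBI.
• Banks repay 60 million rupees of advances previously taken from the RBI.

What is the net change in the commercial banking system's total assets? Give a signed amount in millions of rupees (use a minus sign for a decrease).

+1016 million

RBI balance sheet:
  Assets:      Securities +1008M, Loans to banks −60M, Foreign assets +77M
  Liabilities: Bank reserves +1893M, Government deposits −868M
Commercial banking system:
  Assets:      Reserves at CB +1893M, Securities −800M, Foreign assets −77M
  Liabilities: Checkable deposits +1076M, Borrowings from CB −60M
Change in total bank assets = +1016 million.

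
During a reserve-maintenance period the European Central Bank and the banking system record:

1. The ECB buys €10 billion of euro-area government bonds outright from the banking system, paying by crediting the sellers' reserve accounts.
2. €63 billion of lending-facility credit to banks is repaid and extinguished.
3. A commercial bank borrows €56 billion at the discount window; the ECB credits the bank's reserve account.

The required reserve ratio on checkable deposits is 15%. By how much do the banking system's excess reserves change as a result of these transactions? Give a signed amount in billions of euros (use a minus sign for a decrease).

+€3 billion

OMO purchase (from banks) €10 billion: reserves +€10B, deposits 0.
Discount-window repayment €63 billion: reserves −€63B, deposits 0.
Discount-window loan €56 billion: reserves +€56B, deposits 0.
Totals: Δreserves = +€3B, Δdeposits = 0.
Δrequired reserves = 15% × 0 = 0.
Δexcess reserves = Δreserves − Δrequired = +€3B − (0) = +€3 billion.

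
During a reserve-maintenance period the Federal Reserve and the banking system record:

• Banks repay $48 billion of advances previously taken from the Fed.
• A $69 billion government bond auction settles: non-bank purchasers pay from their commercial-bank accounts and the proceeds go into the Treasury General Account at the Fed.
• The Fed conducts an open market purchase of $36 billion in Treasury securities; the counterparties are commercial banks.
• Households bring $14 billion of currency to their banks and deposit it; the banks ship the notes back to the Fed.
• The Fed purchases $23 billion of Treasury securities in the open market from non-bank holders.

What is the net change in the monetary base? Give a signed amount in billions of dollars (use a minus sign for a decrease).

Discount-window repayment $48 billion: Fed balance sheet contracts → −$48B.
Government account inflow $69 billion: reserves shift to a non-base liability → −$69B.
OMO purchase (from banks) $36 billion: Fed balance sheet expands → +$36B.
Currency deposit $14 billion: just a shift between currency and reserves — both are base money → 0.
Asset purchase (from non-banks) $23 billion: Fed balance sheet expands → +$23B.
Net: −48 − 69 + 36 + 0 + 23 = -$58 billion.

-$58 billion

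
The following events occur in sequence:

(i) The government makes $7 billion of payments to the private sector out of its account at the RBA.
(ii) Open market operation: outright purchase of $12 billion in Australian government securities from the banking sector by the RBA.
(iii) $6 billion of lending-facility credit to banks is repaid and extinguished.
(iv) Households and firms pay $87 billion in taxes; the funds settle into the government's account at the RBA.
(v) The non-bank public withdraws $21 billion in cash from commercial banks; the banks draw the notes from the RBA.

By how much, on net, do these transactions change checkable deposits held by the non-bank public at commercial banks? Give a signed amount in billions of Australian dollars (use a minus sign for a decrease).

Government spending $7 billion: non-bank counterparties' bank balances rise → +$7B.
OMO purchase (from banks) $12 billion: the counterparty is a bank, so public deposits are unchanged → 0.
Discount-window repayment $6 billion: the counterparty is a bank, so public deposits are unchanged → 0.
Government account inflow $87 billion: non-bank counterparties' bank balances fall → −$87B.
Currency withdrawal $21 billion: non-bank counterparties' bank balances fall → −$21B.
Net: 7 + 0 + 0 − 87 − 21 = -$101 billion.

-$101 billion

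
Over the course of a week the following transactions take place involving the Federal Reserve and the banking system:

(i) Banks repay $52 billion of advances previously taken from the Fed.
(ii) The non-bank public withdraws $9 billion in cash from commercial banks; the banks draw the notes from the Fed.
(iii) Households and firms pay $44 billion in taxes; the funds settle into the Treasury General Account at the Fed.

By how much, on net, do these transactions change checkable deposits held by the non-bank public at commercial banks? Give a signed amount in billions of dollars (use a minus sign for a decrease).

-$53 billion

Fed balance sheet:
  Assets:      Loans to banks −$52B
  Liabilities: Bank reserves −$105B, Currency in circulation +$9B, Government deposits +$44B
Commercial banking system:
  Assets:      Reserves at CB −$105B
  Liabilities: Checkable deposits −$53B, Borrowings from CB −$52B
So the change in checkable deposits held by the non-bank public at commercial banks is -$53 billion.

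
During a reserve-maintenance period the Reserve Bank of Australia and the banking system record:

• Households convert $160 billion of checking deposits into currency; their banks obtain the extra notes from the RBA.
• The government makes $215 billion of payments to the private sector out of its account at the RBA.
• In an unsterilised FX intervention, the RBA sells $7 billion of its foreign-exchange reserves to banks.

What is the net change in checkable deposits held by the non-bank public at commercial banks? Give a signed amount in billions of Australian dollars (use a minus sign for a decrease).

Currency withdrawal $160 billion: non-bank counterparties' bank balances fall → −$160B.
Government spending $215 billion: non-bank counterparties' bank balances rise → +$215B.
FX sale $7 billion: the counterparty is a bank, so public deposits are unchanged → 0.
Net: −160 + 215 + 0 = +$55 billion.

+$55 billion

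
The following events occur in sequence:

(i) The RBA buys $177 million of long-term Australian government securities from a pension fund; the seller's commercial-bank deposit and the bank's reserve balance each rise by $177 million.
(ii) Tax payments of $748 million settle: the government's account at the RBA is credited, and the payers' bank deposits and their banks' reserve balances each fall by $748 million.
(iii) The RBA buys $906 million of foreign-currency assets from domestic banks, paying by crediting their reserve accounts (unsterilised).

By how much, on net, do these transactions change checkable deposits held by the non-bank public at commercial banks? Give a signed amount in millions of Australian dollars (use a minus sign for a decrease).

-$571 million

Asset purchase (from non-banks) $177 million: non-bank counterparties' bank balances rise → +$177M.
Government account inflow $748 million: non-bank counterparties' bank balances fall → −$748M.
FX purchase $906 million: the counterparty is a bank, so public deposits are unchanged → 0.
Net: 177 − 748 + 0 = -$571 million.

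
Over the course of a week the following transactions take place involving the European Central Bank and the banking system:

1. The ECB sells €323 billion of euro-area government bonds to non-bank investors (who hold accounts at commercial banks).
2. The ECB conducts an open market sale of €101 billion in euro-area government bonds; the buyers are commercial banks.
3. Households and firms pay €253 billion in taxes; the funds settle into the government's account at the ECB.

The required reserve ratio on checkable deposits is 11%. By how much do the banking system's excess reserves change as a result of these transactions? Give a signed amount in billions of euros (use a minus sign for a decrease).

Asset sale (to non-banks) €323 billion: reserves −€323B, deposits −€323B.
OMO sale (to banks) €101 billion: reserves −€101B, deposits 0.
Government account inflow €253 billion: reserves −€253B, deposits −€253B.
Totals: Δreserves = −€677B, Δdeposits = −€576B.
Δrequired reserves = 11% × −€576B = −€63.36B.
Δexcess reserves = Δreserves − Δrequired = −€677B − (−€63.36B) = -€613.64 billion.

-€613.64 billion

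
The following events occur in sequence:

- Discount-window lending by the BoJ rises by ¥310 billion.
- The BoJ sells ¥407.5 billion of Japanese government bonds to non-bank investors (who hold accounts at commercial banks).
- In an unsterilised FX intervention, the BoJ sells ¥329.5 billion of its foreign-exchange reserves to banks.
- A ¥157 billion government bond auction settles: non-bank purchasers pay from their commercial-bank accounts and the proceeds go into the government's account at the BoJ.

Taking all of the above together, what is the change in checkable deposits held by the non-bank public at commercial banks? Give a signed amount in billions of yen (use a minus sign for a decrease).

-¥564.5 billion

Discount-window loan ¥310 billion: the counterparty is a bank, so public deposits are unchanged → 0.
Asset sale (to non-banks) ¥407.5 billion: non-bank counterparties' bank balances fall → −¥407.5B.
FX sale ¥329.5 billion: the counterparty is a bank, so public deposits are unchanged → 0.
Government account inflow ¥157 billion: non-bank counterparties' bank balances fall → −¥157B.
Net: 0 − 407.5 + 0 − 157 = -¥564.5 billion.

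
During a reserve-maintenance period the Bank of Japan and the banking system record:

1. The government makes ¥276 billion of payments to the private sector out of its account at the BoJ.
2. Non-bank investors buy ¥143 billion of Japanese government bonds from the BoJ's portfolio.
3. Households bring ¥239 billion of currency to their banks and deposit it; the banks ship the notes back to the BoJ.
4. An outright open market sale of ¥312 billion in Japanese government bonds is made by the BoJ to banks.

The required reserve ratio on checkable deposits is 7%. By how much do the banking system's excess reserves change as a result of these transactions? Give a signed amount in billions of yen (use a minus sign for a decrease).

+¥33.96 billion

Government spending ¥276 billion: reserves +¥276B, deposits +¥276B.
Asset sale (to non-banks) ¥143 billion: reserves −¥143B, deposits −¥143B.
Currency deposit ¥239 billion: reserves +¥239B, deposits +¥239B.
OMO sale (to banks) ¥312 billion: reserves −¥312B, deposits 0.
Totals: Δreserves = +¥60B, Δdeposits = +¥372B.
Δrequired reserves = 7% × +¥372B = +¥26.04B.
Δexcess reserves = Δreserves − Δrequired = +¥60B − (+¥26.04B) = +¥33.96 billion.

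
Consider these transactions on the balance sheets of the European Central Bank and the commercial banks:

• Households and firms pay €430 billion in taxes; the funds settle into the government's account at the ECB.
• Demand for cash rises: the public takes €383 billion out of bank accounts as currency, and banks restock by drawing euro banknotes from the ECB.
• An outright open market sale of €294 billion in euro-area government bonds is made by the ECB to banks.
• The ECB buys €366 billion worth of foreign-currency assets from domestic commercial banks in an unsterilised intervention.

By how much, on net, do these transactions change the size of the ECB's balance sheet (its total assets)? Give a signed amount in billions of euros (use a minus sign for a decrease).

+€72 billion

Government account inflow €430 billion: only the composition of liabilities changes → 0.
Currency withdrawal €383 billion: only the composition of liabilities changes → 0.
OMO sale (to banks) €294 billion: an ECB asset is shed → −€294B.
FX purchase €366 billion: an ECB asset is acquired → +€366B.
Net: 0 + 0 − 294 + 366 = +€72 billion.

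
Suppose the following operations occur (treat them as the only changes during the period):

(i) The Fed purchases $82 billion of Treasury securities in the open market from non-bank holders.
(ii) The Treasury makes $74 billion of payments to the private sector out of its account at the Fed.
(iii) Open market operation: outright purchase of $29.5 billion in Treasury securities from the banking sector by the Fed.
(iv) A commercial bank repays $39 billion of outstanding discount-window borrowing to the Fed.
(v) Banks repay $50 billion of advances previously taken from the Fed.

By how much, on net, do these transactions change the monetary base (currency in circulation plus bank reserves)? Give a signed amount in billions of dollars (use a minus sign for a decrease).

Asset purchase (from non-banks) $82 billion: Fed balance sheet expands → +$82B.
Government spending $74 billion: a non-base liability converts back to reserves → +$74B.
OMO purchase (from banks) $29.5 billion: Fed balance sheet expands → +$29.5B.
Discount-window repayment $39 billion: Fed balance sheet contracts → −$39B.
Discount-window repayment $50 billion: Fed balance sheet contracts → −$50B.
Net: 82 + 74 + 29.5 − 39 − 50 = +$96.5 billion.

+$96.5 billion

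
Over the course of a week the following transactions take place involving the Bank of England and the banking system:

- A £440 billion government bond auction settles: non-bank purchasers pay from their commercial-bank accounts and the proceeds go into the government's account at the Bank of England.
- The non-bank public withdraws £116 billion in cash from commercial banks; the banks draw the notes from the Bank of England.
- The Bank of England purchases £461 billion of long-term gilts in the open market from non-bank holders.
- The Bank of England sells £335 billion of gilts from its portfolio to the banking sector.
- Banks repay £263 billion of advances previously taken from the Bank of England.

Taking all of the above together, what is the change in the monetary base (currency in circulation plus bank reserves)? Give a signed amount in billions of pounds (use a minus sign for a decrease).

Government account inflow £440 billion: reserves shift to a non-base liability → −£440B.
Currency withdrawal £116 billion: just a shift between currency and reserves — both are base money → 0.
Asset purchase (from non-banks) £461 billion: Bank of England balance sheet expands → +£461B.
OMO sale (to banks) £335 billion: Bank of England balance sheet contracts → −£335B.
Discount-window repayment £263 billion: Bank of England balance sheet contracts → −£263B.
Net: −440 + 0 + 461 − 335 − 263 = -£577 billion.

-£577 billion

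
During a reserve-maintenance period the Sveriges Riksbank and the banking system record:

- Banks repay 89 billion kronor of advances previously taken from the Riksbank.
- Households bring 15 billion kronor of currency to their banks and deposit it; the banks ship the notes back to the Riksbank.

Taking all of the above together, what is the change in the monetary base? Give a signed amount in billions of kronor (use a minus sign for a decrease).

Discount-window repayment 89 billion kronor: Riksbank balance sheet contracts → −89B.
Currency deposit 15 billion kronor: just a shift between currency and reserves — both are base money → 0.
Net: −89 + 0 = -89 billion.

-89 billion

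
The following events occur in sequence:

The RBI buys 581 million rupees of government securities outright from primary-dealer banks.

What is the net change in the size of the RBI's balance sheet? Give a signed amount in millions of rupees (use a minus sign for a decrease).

OMO purchase (from banks) 581 million rupees: an RBI asset is acquired → +581M.

+581 million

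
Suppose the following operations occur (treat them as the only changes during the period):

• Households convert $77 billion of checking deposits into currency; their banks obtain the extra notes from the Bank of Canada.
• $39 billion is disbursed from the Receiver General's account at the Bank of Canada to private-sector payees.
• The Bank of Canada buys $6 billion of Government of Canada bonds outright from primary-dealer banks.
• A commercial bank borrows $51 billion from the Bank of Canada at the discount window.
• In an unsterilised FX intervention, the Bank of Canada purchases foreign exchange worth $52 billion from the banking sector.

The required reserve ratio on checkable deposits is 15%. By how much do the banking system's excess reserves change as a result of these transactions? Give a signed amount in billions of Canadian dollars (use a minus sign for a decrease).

+$76.7 billion

Currency withdrawal $77 billion: reserves −$77B, deposits −$77B.
Government spending $39 billion: reserves +$39B, deposits +$39B.
OMO purchase (from banks) $6 billion: reserves +$6B, deposits 0.
Discount-window loan $51 billion: reserves +$51B, deposits 0.
FX purchase $52 billion: reserves +$52B, deposits 0.
Totals: Δreserves = +$71B, Δdeposits = −$38B.
Δrequired reserves = 15% × −$38B = −$5.7B.
Δexcess reserves = Δreserves − Δrequired = +$71B − (−$5.7B) = +$76.7 billion.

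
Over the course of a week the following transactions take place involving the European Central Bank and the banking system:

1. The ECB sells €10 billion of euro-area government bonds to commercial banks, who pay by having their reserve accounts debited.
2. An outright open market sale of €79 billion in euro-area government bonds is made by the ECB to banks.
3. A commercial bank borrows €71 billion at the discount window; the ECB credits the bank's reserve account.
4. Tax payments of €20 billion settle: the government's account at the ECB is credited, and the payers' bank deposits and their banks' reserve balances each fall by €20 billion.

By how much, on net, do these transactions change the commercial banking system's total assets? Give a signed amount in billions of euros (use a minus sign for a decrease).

+€51 billion

OMO sale (to banks) €10 billion: just an asset swap on bank balance sheets → 0.
OMO sale (to banks) €79 billion: just an asset swap on bank balance sheets → 0.
Discount-window loan €71 billion: bank balance sheets expand → +€71B.
Government account inflow €20 billion: bank balance sheets shrink → −€20B.
Net: 0 + 0 + 71 − 20 = +€51 billion.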